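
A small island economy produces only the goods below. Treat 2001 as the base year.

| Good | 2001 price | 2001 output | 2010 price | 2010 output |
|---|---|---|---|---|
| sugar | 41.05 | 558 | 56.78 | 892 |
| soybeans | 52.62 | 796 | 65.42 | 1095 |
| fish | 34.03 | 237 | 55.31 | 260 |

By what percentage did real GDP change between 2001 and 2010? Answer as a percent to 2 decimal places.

41.49%

Real GDP 2001 = Nominal GDP 2001 = 41.05·558 + 52.62·796 + 34.03·237 = 72856.53.
Real GDP 2010 (at 2001 prices) = 41.05·892 + 52.62·1095 + 34.03·260 = 103083.30.
Real growth = 103083.30/72856.53 − 1 = 0.4149.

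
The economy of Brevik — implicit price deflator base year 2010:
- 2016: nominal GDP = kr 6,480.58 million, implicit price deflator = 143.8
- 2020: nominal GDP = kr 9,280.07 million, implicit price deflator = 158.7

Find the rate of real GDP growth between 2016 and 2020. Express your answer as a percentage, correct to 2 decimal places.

29.75%

Deflate each year: 2016 → 6480.58/1.438 = 4506.66; 2020 → 9280.07/1.587 = 5847.56.
So real GDP changed by 5847.56/4506.66 − 1 = 0.2975, i.e. 29.75%.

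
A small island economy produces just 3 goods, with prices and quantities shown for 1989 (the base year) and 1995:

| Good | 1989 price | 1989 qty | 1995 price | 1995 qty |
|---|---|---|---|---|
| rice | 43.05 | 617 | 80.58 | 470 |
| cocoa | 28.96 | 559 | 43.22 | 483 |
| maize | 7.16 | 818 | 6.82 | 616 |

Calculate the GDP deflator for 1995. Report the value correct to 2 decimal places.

162.95

Nominal GDP 1995 = 80.58·470 + 43.22·483 + 6.82·616 = 62948.98.
Real GDP 1995 (at 1989 prices) = 43.05·470 + 28.96·483 + 7.16·616 = 38631.74.
Deflator = Nominal/Real × 100 = 62948.98/38631.74 × 100 = 162.946.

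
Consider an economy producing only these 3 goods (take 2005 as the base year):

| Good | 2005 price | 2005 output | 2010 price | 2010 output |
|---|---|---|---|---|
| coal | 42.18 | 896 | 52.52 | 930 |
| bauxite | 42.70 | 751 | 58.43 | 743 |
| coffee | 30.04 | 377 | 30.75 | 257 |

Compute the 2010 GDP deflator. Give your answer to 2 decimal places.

127.31

Nominal GDP 2010 = 52.52·930 + 58.43·743 + 30.75·257 = 100159.84.
Real GDP 2010 (at 2005 prices) = 42.18·930 + 42.70·743 + 30.04·257 = 78673.78.
Deflator = Nominal/Real × 100 = 100159.84/78673.78 × 100 = 127.310.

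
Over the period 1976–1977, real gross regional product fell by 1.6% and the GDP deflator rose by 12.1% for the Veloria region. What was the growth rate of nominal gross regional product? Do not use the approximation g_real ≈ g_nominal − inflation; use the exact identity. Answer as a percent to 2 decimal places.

(1 + g_nom) = (1 + g_real)(1 + π) = 0.9840 × 1.1210 = 1.10306.

10.31%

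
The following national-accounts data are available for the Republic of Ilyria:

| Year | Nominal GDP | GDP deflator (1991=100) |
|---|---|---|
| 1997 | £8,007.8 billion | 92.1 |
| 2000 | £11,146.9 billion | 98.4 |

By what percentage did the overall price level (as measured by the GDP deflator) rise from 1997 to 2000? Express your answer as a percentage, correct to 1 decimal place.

Price-level change = 98.4 / 92.1 − 1 = 0.0684.

6.8%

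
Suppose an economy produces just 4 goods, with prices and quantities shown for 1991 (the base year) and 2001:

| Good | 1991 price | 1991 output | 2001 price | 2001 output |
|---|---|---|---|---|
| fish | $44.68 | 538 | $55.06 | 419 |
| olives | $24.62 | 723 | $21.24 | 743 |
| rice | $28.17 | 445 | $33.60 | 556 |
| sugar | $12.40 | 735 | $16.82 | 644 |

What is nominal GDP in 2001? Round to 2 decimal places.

$68365.14

Nominal GDP 2001 = Σ (p_2001 × q_2001) = 55.06·419 + 21.24·743 + 33.60·556 + 16.82·644 = 68365.14.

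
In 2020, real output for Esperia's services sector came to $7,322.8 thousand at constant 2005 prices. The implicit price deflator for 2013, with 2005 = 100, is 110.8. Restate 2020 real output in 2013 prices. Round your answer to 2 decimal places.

$8,113.66 thousand

Real output in 2013 prices = Real output in 2005 prices × (P_2013/P_2005) = 7322.8 × 1.108 = 8113.66.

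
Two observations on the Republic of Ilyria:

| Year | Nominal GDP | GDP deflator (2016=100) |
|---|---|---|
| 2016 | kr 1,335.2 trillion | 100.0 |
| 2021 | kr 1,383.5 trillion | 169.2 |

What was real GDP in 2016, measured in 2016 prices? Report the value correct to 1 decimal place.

Real GDP = Nominal / (GDP deflator/100) = 1335.2 / 1.000 = 1335.20.

kr 1,335.2 trillion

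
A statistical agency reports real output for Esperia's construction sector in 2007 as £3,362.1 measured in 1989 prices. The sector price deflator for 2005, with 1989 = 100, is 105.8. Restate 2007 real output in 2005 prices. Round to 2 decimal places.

£3,557.10

Real output in 2005 prices = Real output in 1989 prices × (P_2005/P_1989) = 3362.1 × 1.058 = 3557.10.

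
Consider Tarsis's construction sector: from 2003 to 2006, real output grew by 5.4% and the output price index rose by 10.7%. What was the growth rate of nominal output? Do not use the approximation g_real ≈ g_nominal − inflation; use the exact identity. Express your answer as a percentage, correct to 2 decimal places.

(1 + g_nom) = (1 + g_real)(1 + π) = 1.0540 × 1.1070 = 1.16678.

16.68%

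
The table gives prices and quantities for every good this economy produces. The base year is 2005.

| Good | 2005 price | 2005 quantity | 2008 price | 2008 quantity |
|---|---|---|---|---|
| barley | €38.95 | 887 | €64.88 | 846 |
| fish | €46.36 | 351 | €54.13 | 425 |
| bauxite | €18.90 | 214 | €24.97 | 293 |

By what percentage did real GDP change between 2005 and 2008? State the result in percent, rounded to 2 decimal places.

6.06%

Real GDP 2005 = Nominal GDP 2005 = 38.95·887 + 46.36·351 + 18.90·214 = 54865.61.
Real GDP 2008 (at 2005 prices) = 38.95·846 + 46.36·425 + 18.90·293 = 58192.40.
Real growth = 58192.40/54865.61 − 1 = 0.0606.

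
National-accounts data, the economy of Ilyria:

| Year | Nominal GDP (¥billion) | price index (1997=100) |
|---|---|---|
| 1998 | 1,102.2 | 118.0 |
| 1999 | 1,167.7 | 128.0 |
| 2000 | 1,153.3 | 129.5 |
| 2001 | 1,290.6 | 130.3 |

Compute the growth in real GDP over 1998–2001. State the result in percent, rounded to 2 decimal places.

6.04%

Real GDP 1998 = 1102.2/1.180 = 934.07.
Real GDP 2001 = 1290.6/1.303 = 990.48.
Change = 990.48/934.07 − 1 = 0.0604.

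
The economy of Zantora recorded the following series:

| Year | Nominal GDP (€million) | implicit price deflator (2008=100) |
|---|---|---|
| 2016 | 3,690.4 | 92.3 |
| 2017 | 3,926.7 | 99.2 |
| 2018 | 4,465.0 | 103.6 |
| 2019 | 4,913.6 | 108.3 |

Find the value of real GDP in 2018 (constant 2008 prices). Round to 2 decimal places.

Real GDP 2018 = 4465.0 / 1.036 = 4309.85.

€4,309.85 million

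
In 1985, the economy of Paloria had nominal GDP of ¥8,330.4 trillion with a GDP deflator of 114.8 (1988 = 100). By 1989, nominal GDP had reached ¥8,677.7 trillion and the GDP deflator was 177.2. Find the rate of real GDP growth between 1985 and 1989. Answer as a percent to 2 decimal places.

Deflate each year: 1985 → 8330.4/1.148 = 7256.45; 1989 → 8677.7/1.772 = 4897.12.
So real GDP changed by 4897.12/7256.45 − 1 = -0.3251, i.e. -32.51%.

-32.51%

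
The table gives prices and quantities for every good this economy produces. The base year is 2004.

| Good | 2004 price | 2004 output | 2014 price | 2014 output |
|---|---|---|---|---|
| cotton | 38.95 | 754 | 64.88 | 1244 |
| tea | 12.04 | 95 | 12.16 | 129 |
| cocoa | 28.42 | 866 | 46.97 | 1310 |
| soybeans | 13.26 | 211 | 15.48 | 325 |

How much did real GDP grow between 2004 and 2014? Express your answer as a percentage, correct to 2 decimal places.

58.05%

Real GDP 2004 = Nominal GDP 2004 = 38.95·754 + 12.04·95 + 28.42·866 + 13.26·211 = 57921.68.
Real GDP 2014 (at 2004 prices) = 38.95·1244 + 12.04·129 + 28.42·1310 + 13.26·325 = 91546.66.
Real growth = 91546.66/57921.68 − 1 = 0.5805.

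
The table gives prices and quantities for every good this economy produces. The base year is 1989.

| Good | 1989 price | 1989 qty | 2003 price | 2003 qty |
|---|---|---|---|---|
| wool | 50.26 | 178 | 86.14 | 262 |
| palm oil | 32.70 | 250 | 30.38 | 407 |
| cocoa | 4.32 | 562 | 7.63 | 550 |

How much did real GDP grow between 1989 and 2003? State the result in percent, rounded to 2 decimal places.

Real GDP 1989 = Nominal GDP 1989 = 50.26·178 + 32.70·250 + 4.32·562 = 19549.12.
Real GDP 2003 (at 1989 prices) = 50.26·262 + 32.70·407 + 4.32·550 = 28853.02.
Real growth = 28853.02/19549.12 − 1 = 0.4759.

47.59%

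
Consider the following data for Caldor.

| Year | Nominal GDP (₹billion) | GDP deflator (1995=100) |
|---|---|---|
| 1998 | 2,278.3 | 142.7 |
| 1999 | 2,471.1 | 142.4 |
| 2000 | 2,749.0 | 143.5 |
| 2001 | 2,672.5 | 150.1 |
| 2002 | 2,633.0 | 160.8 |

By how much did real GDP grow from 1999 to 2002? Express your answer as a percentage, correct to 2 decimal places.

-5.64%

Real GDP 1999 = 2471.1/1.424 = 1735.32.
Real GDP 2002 = 2633.0/1.608 = 1637.44.
Change = 1637.44/1735.32 − 1 = -0.0564.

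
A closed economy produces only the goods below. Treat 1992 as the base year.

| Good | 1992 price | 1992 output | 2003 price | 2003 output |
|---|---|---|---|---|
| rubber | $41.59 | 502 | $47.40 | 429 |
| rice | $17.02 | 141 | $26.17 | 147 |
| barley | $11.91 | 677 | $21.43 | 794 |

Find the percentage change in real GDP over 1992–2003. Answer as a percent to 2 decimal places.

Real GDP 1992 = Nominal GDP 1992 = 41.59·502 + 17.02·141 + 11.91·677 = 31341.07.
Real GDP 2003 (at 1992 prices) = 41.59·429 + 17.02·147 + 11.91·794 = 29800.59.
Real growth = 29800.59/31341.07 − 1 = -0.0492.

-4.92%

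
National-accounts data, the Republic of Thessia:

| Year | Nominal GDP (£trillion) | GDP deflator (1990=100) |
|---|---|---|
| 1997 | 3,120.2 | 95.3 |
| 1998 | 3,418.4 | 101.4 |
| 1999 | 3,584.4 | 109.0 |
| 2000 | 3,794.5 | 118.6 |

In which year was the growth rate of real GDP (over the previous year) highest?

1998: real = 3418.4/1.014 = 3371.20; growth vs 1997 (3274.08) = 2.97%.
1999: real = 3584.4/1.090 = 3288.44; growth vs 1998 (3371.20) = -2.45%.
2000: real = 3794.5/1.186 = 3199.41; growth vs 1999 (3288.44) = -2.71%.

1998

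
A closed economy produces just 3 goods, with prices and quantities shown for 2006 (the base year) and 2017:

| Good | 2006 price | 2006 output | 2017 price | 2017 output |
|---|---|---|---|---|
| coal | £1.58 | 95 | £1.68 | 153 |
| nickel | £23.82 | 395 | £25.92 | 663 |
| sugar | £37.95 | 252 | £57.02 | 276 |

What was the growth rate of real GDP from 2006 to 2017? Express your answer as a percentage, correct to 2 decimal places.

38.63%

Real GDP 2006 = Nominal GDP 2006 = 1.58·95 + 23.82·395 + 37.95·252 = 19122.40.
Real GDP 2017 (at 2006 prices) = 1.58·153 + 23.82·663 + 37.95·276 = 26508.60.
Real growth = 26508.60/19122.40 − 1 = 0.3863.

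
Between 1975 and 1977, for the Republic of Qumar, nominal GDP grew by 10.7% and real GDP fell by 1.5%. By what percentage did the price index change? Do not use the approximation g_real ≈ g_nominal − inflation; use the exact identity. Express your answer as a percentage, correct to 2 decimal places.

12.39%

(1 + g_nom) = (1 + g_real)(1 + π), so π = 1.1070 / 0.9850 − 1 = 0.12386.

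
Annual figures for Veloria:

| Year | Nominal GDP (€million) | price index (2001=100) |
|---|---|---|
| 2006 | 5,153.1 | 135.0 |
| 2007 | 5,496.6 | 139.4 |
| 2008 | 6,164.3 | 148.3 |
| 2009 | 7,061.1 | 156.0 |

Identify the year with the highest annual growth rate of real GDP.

2009

2007: real = 5496.6/1.394 = 3943.04; growth vs 2006 (3817.11) = 3.30%.
2008: real = 6164.3/1.483 = 4156.64; growth vs 2007 (3943.04) = 5.42%.
2009: real = 7061.1/1.560 = 4526.35; growth vs 2008 (4156.64) = 8.89%.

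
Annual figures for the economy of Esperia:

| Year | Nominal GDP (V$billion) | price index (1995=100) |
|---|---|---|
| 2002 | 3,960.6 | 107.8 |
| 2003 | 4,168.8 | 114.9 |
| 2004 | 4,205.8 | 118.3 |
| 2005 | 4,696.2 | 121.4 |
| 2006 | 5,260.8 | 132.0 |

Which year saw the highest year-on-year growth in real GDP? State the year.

2003: real = 4168.8/1.149 = 3628.20; growth vs 2002 (3674.03) = -1.25%.
2004: real = 4205.8/1.183 = 3555.20; growth vs 2003 (3628.20) = -2.01%.
2005: real = 4696.2/1.214 = 3868.37; growth vs 2004 (3555.20) = 8.81%.
2006: real = 5260.8/1.320 = 3985.45; growth vs 2005 (3868.37) = 3.03%.

2005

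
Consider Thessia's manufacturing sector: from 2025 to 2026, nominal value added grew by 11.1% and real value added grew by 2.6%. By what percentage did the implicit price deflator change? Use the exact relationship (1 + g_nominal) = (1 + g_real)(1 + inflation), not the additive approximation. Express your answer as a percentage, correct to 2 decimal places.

8.28%

(1 + g_nom) = (1 + g_real)(1 + π), so π = 1.1110 / 1.0260 − 1 = 0.08285.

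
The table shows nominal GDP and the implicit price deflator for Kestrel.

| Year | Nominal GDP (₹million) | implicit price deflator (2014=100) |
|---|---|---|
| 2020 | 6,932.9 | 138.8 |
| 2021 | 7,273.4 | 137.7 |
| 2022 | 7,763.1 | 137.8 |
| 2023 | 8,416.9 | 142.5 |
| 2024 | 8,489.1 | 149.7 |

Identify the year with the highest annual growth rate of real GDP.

2022

2021: real = 7273.4/1.377 = 5282.06; growth vs 2020 (4994.88) = 5.75%.
2022: real = 7763.1/1.378 = 5633.60; growth vs 2021 (5282.06) = 6.66%.
2023: real = 8416.9/1.425 = 5906.60; growth vs 2022 (5633.60) = 4.85%.
2024: real = 8489.1/1.497 = 5670.74; growth vs 2023 (5906.60) = -3.99%.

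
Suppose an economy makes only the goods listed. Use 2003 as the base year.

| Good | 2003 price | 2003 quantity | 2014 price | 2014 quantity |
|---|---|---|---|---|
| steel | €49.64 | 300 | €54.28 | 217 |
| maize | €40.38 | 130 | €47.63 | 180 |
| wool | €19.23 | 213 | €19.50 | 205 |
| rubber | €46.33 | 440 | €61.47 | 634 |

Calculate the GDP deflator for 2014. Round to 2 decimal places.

Nominal GDP 2014 = 54.28·217 + 47.63·180 + 19.50·205 + 61.47·634 = 63321.64.
Real GDP 2014 (at 2003 prices) = 49.64·217 + 40.38·180 + 19.23·205 + 46.33·634 = 51355.65.
Deflator = Nominal/Real × 100 = 63321.64/51355.65 × 100 = 123.300.

123.30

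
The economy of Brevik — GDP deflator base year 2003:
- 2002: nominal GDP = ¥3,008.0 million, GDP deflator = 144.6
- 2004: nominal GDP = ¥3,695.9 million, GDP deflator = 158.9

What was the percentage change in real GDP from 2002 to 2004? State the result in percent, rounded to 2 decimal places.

Real GDP 2002 = 3008.0 / 1.446 = 2080.22.
Real GDP 2004 = 3695.9 / 1.589 = 2325.93.
Real growth = 2325.93 / 2080.22 − 1 = 0.1181.

11.81%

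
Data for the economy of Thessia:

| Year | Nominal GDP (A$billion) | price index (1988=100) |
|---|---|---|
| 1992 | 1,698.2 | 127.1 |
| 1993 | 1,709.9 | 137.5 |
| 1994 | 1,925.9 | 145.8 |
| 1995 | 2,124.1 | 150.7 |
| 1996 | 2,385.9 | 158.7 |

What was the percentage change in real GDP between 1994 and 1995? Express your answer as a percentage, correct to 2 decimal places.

Real GDP 1994 = 1925.9/1.458 = 1320.92.
Real GDP 1995 = 2124.1/1.507 = 1409.49.
Change = 1409.49/1320.92 − 1 = 0.0671.

6.71%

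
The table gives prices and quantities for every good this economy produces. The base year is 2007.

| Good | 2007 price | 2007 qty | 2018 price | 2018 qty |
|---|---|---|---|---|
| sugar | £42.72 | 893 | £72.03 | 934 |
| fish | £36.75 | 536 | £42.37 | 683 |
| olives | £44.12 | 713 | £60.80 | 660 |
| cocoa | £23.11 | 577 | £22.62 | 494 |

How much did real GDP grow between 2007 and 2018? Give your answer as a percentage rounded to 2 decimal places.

2.82%

Real GDP 2007 = Nominal GDP 2007 = 42.72·893 + 36.75·536 + 44.12·713 + 23.11·577 = 102638.99.
Real GDP 2018 (at 2007 prices) = 42.72·934 + 36.75·683 + 44.12·660 + 23.11·494 = 105536.27.
Real growth = 105536.27/102638.99 − 1 = 0.0282.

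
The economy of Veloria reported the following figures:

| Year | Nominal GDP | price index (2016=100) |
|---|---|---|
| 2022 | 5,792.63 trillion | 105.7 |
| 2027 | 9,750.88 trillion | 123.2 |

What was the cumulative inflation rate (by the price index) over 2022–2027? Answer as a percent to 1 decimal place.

Price-level change = 123.2 / 105.7 − 1 = 0.1656.

16.6%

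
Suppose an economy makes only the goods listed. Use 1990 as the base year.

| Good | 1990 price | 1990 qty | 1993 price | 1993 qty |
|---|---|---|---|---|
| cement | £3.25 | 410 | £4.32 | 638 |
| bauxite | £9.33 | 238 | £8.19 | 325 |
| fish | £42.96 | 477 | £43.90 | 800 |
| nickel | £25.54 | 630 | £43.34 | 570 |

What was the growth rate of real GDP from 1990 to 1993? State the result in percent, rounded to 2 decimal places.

Real GDP 1990 = Nominal GDP 1990 = 3.25·410 + 9.33·238 + 42.96·477 + 25.54·630 = 40135.16.
Real GDP 1993 (at 1990 prices) = 3.25·638 + 9.33·325 + 42.96·800 + 25.54·570 = 54031.55.
Real growth = 54031.55/40135.16 − 1 = 0.3462.

34.62%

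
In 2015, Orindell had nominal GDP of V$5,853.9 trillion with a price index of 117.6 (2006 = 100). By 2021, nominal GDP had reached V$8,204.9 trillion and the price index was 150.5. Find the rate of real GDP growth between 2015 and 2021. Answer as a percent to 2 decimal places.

Deflate each year: 2015 → 5853.9/1.176 = 4977.81; 2021 → 8204.9/1.505 = 5451.76.
So real GDP changed by 5451.76/4977.81 − 1 = 0.0952, i.e. 9.52%.

9.52%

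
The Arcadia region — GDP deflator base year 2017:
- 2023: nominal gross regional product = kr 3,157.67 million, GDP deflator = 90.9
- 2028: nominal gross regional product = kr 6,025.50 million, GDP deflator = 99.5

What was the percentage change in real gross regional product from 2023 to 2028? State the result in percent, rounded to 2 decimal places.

74.33%

Deflate each year: 2023 → 3157.67/0.909 = 3473.78; 2028 → 6025.50/0.995 = 6055.78.
So real gross regional product changed by 6055.78/3473.78 − 1 = 0.7433, i.e. 74.33%.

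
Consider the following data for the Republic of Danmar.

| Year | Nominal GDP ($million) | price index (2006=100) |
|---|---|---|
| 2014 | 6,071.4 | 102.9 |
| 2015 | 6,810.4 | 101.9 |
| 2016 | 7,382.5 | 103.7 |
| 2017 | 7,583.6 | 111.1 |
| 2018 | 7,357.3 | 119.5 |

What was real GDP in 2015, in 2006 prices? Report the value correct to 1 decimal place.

$6,683.4 million

Real GDP 2015 = 6810.4 / 1.019 = 6683.42.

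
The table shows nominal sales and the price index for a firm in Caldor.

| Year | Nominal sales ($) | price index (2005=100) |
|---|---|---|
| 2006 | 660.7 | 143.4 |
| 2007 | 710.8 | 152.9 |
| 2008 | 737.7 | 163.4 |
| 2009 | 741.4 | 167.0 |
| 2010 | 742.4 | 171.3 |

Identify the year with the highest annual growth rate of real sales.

2007: real = 710.8/1.529 = 464.88; growth vs 2006 (460.74) = 0.90%.
2008: real = 737.7/1.634 = 451.47; growth vs 2007 (464.88) = -2.88%.
2009: real = 741.4/1.670 = 443.95; growth vs 2008 (451.47) = -1.67%.
2010: real = 742.4/1.713 = 433.39; growth vs 2009 (443.95) = -2.38%.

2007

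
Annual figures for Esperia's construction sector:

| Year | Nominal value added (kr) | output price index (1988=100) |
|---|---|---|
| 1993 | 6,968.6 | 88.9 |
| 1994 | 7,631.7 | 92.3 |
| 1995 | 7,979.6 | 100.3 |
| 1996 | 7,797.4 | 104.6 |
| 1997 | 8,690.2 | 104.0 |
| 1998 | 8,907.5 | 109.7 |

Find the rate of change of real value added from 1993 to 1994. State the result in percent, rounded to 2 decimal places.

5.48%

Real value added 1993 = 6968.6/0.889 = 7838.70.
Real value added 1994 = 7631.7/0.923 = 8268.36.
Change = 8268.36/7838.70 − 1 = 0.0548.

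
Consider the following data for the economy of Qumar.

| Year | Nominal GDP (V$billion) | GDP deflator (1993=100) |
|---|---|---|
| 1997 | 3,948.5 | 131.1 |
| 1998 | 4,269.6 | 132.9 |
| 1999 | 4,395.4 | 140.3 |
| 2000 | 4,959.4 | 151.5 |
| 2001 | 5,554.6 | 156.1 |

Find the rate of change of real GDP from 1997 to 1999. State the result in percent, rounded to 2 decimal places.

4.02%

Real GDP 1997 = 3948.5/1.311 = 3011.82.
Real GDP 1999 = 4395.4/1.403 = 3132.86.
Change = 3132.86/3011.82 − 1 = 0.0402.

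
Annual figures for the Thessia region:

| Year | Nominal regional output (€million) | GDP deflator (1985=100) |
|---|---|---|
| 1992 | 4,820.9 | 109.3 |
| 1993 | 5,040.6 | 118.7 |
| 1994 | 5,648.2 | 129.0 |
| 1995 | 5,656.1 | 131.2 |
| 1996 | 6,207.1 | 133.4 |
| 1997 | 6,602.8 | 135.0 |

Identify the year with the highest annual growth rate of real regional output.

1996

1993: real = 5040.6/1.187 = 4246.50; growth vs 1992 (4410.70) = -3.72%.
1994: real = 5648.2/1.290 = 4378.45; growth vs 1993 (4246.50) = 3.11%.
1995: real = 5656.1/1.312 = 4311.05; growth vs 1994 (4378.45) = -1.54%.
1996: real = 6207.1/1.334 = 4653.00; growth vs 1995 (4311.05) = 7.93%.
1997: real = 6602.8/1.350 = 4890.96; growth vs 1996 (4653.00) = 5.11%.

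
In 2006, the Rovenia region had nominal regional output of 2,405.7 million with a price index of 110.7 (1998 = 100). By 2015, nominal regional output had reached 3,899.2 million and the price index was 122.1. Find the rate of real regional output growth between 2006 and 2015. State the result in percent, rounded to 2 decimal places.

46.95%

Real regional output 2006 = 2405.7 / 1.107 = 2173.17.
Real regional output 2015 = 3899.2 / 1.221 = 3193.45.
Real growth = 3193.45 / 2173.17 − 1 = 0.4695.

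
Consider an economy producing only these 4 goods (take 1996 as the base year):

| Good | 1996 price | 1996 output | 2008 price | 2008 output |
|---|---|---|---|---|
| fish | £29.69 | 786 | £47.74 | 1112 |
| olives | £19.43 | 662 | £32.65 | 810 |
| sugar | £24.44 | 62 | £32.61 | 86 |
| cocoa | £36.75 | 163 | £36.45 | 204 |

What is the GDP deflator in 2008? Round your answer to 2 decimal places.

153.85

Nominal GDP 2008 = 47.74·1112 + 32.65·810 + 32.61·86 + 36.45·204 = 89773.64.
Real GDP 2008 (at 1996 prices) = 29.69·1112 + 19.43·810 + 24.44·86 + 36.75·204 = 58352.42.
Deflator = Nominal/Real × 100 = 89773.64/58352.42 × 100 = 153.847.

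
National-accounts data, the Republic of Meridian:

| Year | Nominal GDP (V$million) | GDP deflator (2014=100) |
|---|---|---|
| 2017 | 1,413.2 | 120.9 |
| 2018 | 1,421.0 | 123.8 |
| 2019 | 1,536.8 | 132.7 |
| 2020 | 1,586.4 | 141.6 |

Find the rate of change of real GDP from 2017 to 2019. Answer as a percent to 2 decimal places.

Real GDP 2017 = 1413.2/1.209 = 1168.90.
Real GDP 2019 = 1536.8/1.327 = 1158.10.
Change = 1158.10/1168.90 − 1 = -0.0092.

-0.92%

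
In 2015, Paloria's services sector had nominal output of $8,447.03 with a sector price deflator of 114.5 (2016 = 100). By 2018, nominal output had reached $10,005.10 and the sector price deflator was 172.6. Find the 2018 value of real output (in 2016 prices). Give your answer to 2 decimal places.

$5,796.70

Real output = Nominal / (sector price deflator/100) = 10005.10 / 1.726 = 5796.70.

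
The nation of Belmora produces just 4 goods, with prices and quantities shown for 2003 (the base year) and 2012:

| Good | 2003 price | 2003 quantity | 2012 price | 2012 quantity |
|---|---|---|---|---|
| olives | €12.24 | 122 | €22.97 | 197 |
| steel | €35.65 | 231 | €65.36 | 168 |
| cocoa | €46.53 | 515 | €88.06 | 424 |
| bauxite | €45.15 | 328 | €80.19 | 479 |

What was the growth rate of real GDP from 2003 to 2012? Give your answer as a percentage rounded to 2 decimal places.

2.59%

Real GDP 2003 = Nominal GDP 2003 = 12.24·122 + 35.65·231 + 46.53·515 + 45.15·328 = 48500.58.
Real GDP 2012 (at 2003 prices) = 12.24·197 + 35.65·168 + 46.53·424 + 45.15·479 = 49756.05.
Real growth = 49756.05/48500.58 − 1 = 0.0259.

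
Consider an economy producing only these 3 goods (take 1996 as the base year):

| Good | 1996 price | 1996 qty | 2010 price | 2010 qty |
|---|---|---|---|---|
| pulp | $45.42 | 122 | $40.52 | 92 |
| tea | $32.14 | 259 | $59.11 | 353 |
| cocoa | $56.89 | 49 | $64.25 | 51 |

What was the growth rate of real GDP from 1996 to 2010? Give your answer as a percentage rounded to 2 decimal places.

Real GDP 1996 = Nominal GDP 1996 = 45.42·122 + 32.14·259 + 56.89·49 = 16653.11.
Real GDP 2010 (at 1996 prices) = 45.42·92 + 32.14·353 + 56.89·51 = 18425.45.
Real growth = 18425.45/16653.11 − 1 = 0.1064.

10.64%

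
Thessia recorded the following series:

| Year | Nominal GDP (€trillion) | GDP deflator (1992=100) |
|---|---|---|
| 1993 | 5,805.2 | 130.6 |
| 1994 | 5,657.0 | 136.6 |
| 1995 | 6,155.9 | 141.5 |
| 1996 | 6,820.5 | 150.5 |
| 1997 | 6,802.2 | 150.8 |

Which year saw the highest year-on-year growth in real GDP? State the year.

1994: real = 5657.0/1.366 = 4141.29; growth vs 1993 (4445.02) = -6.83%.
1995: real = 6155.9/1.415 = 4350.46; growth vs 1994 (4141.29) = 5.05%.
1996: real = 6820.5/1.505 = 4531.89; growth vs 1995 (4350.46) = 4.17%.
1997: real = 6802.2/1.508 = 4510.74; growth vs 1996 (4531.89) = -0.47%.

1995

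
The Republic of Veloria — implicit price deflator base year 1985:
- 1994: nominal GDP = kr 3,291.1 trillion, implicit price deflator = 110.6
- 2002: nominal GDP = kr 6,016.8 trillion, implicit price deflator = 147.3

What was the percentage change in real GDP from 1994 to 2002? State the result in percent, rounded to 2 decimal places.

37.27%

Real GDP 1994 = 3291.1 / 1.106 = 2975.68.
Real GDP 2002 = 6016.8 / 1.473 = 4084.73.
Real growth = 4084.73 / 2975.68 − 1 = 0.3727.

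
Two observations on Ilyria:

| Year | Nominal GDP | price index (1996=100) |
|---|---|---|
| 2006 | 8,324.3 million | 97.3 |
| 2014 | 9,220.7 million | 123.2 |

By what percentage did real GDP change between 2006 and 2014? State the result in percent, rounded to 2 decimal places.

Real GDP 2006 = 8324.3 / 0.973 = 8555.29.
Real GDP 2014 = 9220.7 / 1.232 = 7484.33.
Real growth = 7484.33 / 8555.29 − 1 = -0.1252.

-12.52%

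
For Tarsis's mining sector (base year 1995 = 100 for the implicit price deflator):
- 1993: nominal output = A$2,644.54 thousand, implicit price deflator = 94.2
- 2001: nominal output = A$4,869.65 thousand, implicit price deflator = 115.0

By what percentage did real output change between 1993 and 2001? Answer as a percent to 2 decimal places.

Real output 1993 = 2644.54 / 0.942 = 2807.37.
Real output 2001 = 4869.65 / 1.150 = 4234.48.
Real growth = 4234.48 / 2807.37 − 1 = 0.5083.

50.83%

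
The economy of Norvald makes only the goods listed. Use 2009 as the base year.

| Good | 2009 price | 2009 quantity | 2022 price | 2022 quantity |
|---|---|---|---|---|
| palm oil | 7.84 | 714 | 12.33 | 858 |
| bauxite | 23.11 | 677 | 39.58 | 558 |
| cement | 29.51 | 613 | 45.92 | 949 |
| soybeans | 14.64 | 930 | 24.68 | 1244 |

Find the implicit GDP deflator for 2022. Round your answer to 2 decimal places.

162.43

Nominal GDP 2022 = 12.33·858 + 39.58·558 + 45.92·949 + 24.68·1244 = 106944.78.
Real GDP 2022 (at 2009 prices) = 7.84·858 + 23.11·558 + 29.51·949 + 14.64·1244 = 65839.25.
Deflator = Nominal/Real × 100 = 106944.78/65839.25 × 100 = 162.433.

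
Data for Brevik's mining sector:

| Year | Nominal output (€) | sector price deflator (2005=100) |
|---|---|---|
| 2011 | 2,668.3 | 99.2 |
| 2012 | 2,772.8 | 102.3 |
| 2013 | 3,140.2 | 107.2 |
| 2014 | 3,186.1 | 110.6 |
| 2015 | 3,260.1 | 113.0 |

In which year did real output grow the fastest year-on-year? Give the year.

2013

2012: real = 2772.8/1.023 = 2710.46; growth vs 2011 (2689.82) = 0.77%.
2013: real = 3140.2/1.072 = 2929.29; growth vs 2012 (2710.46) = 8.07%.
2014: real = 3186.1/1.106 = 2880.74; growth vs 2013 (2929.29) = -1.66%.
2015: real = 3260.1/1.130 = 2885.04; growth vs 2014 (2880.74) = 0.15%.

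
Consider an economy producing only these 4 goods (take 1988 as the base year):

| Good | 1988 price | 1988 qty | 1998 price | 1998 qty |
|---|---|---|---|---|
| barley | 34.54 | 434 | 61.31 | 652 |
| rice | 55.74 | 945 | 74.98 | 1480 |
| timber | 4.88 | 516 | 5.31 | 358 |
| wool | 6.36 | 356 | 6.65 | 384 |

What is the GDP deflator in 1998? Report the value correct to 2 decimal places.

142.30

Nominal GDP 1998 = 61.31·652 + 74.98·1480 + 5.31·358 + 6.65·384 = 155399.10.
Real GDP 1998 (at 1988 prices) = 34.54·652 + 55.74·1480 + 4.88·358 + 6.36·384 = 109204.56.
Deflator = Nominal/Real × 100 = 155399.10/109204.56 × 100 = 142.301.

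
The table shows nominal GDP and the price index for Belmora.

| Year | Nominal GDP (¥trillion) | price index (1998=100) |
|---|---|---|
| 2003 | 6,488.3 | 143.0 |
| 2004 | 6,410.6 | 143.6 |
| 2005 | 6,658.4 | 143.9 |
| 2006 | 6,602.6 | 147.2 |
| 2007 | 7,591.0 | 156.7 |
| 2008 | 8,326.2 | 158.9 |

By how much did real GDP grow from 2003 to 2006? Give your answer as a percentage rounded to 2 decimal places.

Real GDP 2003 = 6488.3/1.430 = 4537.27.
Real GDP 2006 = 6602.6/1.472 = 4485.46.
Change = 4485.46/4537.27 − 1 = -0.0114.

-1.14%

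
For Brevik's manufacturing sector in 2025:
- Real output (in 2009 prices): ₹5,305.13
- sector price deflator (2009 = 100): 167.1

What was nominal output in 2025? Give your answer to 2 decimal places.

₹8,864.87

Nominal output = Real × (sector price deflator/100) = 5305.13 × 1.671 = 8864.87.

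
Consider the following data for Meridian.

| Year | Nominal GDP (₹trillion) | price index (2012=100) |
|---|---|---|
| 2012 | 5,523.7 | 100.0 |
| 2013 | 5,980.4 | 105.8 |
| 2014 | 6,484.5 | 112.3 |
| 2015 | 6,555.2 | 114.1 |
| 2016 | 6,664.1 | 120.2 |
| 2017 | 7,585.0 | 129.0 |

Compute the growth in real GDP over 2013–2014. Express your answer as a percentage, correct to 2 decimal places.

Real GDP 2013 = 5980.4/1.058 = 5652.55.
Real GDP 2014 = 6484.5/1.123 = 5774.27.
Change = 5774.27/5652.55 − 1 = 0.0215.

2.15%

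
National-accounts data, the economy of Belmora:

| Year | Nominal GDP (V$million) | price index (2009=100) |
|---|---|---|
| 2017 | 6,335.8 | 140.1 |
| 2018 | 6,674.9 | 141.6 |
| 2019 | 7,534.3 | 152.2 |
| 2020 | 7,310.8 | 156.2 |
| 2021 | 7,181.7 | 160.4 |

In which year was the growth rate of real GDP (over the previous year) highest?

2018: real = 6674.9/1.416 = 4713.91; growth vs 2017 (4522.34) = 4.24%.
2019: real = 7534.3/1.522 = 4950.26; growth vs 2018 (4713.91) = 5.01%.
2020: real = 7310.8/1.562 = 4680.41; growth vs 2019 (4950.26) = -5.45%.
2021: real = 7181.7/1.604 = 4477.37; growth vs 2020 (4680.41) = -4.34%.

2019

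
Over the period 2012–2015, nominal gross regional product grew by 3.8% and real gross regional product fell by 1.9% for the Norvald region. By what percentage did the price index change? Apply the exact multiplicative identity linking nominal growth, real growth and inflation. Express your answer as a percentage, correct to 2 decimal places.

5.81%

(1 + g_nom) = (1 + g_real)(1 + π), so π = 1.0380 / 0.9810 − 1 = 0.05810.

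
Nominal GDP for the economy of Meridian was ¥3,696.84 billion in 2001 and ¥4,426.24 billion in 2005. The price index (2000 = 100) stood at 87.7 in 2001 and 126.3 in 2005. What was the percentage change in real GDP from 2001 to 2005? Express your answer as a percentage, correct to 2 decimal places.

-16.86%

Real GDP 2001 = 3696.84 / 0.877 = 4215.32.
Real GDP 2005 = 4426.24 / 1.263 = 3504.54.
Real growth = 3504.54 / 4215.32 − 1 = -0.1686.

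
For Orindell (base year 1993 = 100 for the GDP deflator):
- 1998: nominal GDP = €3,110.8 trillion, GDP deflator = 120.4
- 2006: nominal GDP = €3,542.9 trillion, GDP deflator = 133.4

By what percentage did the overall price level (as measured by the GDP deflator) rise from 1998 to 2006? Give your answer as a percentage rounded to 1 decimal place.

10.8%

Price-level change = 133.4 / 120.4 − 1 = 0.1080.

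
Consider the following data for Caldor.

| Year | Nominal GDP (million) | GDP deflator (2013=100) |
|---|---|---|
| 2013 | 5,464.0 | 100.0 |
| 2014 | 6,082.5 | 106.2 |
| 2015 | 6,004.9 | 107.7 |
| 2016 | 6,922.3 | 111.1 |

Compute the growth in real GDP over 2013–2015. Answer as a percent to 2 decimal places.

Real GDP 2013 = 5464.0/1.000 = 5464.00.
Real GDP 2015 = 6004.9/1.077 = 5575.58.
Change = 5575.58/5464.00 − 1 = 0.0204.

2.04%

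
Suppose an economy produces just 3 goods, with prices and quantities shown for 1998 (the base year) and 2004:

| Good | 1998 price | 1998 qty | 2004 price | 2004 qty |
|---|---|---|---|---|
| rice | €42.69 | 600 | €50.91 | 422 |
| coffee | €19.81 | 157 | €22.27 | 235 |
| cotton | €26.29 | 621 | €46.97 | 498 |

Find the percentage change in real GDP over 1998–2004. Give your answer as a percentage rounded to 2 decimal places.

-20.62%

Real GDP 1998 = Nominal GDP 1998 = 42.69·600 + 19.81·157 + 26.29·621 = 45050.26.
Real GDP 2004 (at 1998 prices) = 42.69·422 + 19.81·235 + 26.29·498 = 35762.95.
Real growth = 35762.95/45050.26 − 1 = -0.2062.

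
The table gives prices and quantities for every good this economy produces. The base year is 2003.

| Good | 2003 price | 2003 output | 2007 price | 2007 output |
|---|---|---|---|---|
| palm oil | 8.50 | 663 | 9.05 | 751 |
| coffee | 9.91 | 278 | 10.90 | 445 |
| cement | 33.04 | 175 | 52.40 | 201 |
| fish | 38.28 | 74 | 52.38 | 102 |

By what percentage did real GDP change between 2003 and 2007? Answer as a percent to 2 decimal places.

Real GDP 2003 = Nominal GDP 2003 = 8.50·663 + 9.91·278 + 33.04·175 + 38.28·74 = 17005.20.
Real GDP 2007 (at 2003 prices) = 8.50·751 + 9.91·445 + 33.04·201 + 38.28·102 = 21339.05.
Real growth = 21339.05/17005.20 − 1 = 0.2549.

25.49%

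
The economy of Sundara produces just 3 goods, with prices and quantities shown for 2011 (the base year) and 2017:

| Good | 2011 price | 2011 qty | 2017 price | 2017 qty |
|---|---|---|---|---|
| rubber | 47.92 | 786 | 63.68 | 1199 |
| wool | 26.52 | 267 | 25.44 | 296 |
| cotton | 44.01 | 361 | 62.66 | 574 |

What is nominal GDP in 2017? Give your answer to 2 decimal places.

119849.40

Nominal GDP 2017 = Σ (p_2017 × q_2017) = 63.68·1199 + 25.44·296 + 62.66·574 = 119849.40.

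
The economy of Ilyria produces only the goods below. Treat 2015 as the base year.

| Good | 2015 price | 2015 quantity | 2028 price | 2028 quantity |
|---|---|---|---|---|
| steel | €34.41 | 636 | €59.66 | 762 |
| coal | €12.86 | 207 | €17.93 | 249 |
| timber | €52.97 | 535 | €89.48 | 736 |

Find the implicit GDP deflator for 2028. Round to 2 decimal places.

Nominal GDP 2028 = 59.66·762 + 17.93·249 + 89.48·736 = 115782.77.
Real GDP 2028 (at 2015 prices) = 34.41·762 + 12.86·249 + 52.97·736 = 68408.48.
Deflator = Nominal/Real × 100 = 115782.77/68408.48 × 100 = 169.252.

169.25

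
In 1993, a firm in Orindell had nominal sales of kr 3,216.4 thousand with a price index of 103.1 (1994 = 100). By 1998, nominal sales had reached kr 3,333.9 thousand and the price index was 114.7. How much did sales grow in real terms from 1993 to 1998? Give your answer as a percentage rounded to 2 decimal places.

-6.83%

Deflate each year: 1993 → 3216.4/1.031 = 3119.69; 1998 → 3333.9/1.147 = 2906.63.
So real sales changed by 2906.63/3119.69 − 1 = -0.0683, i.e. -6.83%.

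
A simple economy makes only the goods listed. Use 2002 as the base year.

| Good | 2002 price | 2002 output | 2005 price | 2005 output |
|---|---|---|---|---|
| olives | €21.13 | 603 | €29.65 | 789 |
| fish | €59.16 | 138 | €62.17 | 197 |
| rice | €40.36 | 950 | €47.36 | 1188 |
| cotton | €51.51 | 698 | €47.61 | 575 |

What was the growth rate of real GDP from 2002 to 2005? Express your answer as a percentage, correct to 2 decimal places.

11.23%

Real GDP 2002 = Nominal GDP 2002 = 21.13·603 + 59.16·138 + 40.36·950 + 51.51·698 = 95201.45.
Real GDP 2005 (at 2002 prices) = 21.13·789 + 59.16·197 + 40.36·1188 + 51.51·575 = 105892.02.
Real growth = 105892.02/95201.45 − 1 = 0.1123.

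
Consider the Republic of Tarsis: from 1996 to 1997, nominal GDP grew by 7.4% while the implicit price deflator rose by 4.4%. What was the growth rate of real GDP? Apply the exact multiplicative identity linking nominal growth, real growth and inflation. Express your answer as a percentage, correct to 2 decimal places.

(1 + g_nom) = (1 + g_real)(1 + π), so g_real = 1.0740 / 1.0440 − 1 = 0.02874.

2.87%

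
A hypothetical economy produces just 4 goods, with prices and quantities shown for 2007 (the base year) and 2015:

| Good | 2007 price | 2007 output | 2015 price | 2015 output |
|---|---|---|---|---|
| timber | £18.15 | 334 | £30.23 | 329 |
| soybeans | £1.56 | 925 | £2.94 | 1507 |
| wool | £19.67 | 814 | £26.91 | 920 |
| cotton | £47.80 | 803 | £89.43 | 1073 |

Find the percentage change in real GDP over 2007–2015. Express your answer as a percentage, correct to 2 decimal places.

Real GDP 2007 = Nominal GDP 2007 = 18.15·334 + 1.56·925 + 19.67·814 + 47.80·803 = 61899.88.
Real GDP 2015 (at 2007 prices) = 18.15·329 + 1.56·1507 + 19.67·920 + 47.80·1073 = 77708.07.
Real growth = 77708.07/61899.88 − 1 = 0.2554.

25.54%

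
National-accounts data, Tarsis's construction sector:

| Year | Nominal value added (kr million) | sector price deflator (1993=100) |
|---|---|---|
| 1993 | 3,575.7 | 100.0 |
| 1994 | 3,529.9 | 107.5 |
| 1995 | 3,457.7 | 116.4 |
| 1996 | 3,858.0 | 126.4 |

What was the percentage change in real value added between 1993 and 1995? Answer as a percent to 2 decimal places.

Real value added 1993 = 3575.7/1.000 = 3575.70.
Real value added 1995 = 3457.7/1.164 = 2970.53.
Change = 2970.53/3575.70 − 1 = -0.1692.

-16.92%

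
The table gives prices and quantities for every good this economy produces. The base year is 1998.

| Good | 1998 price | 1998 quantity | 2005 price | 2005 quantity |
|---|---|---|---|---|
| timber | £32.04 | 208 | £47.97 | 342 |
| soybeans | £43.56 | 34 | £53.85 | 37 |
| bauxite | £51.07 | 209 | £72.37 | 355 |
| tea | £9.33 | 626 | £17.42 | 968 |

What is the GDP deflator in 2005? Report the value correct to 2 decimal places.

Nominal GDP 2005 = 47.97·342 + 53.85·37 + 72.37·355 + 17.42·968 = 60952.10.
Real GDP 2005 (at 1998 prices) = 32.04·342 + 43.56·37 + 51.07·355 + 9.33·968 = 39730.69.
Deflator = Nominal/Real × 100 = 60952.10/39730.69 × 100 = 153.413.

153.41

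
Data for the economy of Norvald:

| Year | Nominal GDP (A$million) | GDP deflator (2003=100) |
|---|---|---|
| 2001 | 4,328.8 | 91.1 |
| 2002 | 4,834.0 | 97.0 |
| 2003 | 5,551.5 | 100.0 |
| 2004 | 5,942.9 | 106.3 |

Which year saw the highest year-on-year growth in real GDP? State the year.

2003

2002: real = 4834.0/0.970 = 4983.51; growth vs 2001 (4751.70) = 4.88%.
2003: real = 5551.5/1.000 = 5551.50; growth vs 2002 (4983.51) = 11.40%.
2004: real = 5942.9/1.063 = 5590.69; growth vs 2003 (5551.50) = 0.71%.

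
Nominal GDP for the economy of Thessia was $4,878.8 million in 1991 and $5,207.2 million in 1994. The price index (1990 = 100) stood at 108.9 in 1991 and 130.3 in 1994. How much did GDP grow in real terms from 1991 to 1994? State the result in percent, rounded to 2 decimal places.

Real GDP 1991 = 4878.8 / 1.089 = 4480.07.
Real GDP 1994 = 5207.2 / 1.303 = 3996.32.
Real growth = 3996.32 / 4480.07 − 1 = -0.1080.

-10.80%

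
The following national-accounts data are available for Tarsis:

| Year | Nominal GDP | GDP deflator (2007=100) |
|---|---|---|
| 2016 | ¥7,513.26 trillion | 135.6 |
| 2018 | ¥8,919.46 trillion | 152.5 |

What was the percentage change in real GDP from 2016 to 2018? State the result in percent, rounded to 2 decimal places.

Real GDP 2016 = 7513.26 / 1.356 = 5540.75.
Real GDP 2018 = 8919.46 / 1.525 = 5848.83.
Real growth = 5848.83 / 5540.75 − 1 = 0.0556.

5.56%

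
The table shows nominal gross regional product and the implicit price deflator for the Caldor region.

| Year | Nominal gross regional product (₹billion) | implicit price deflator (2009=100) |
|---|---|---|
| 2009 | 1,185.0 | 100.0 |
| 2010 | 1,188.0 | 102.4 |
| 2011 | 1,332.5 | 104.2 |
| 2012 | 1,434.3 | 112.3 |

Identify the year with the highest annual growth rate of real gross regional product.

2011

2010: real = 1188.0/1.024 = 1160.16; growth vs 2009 (1185.00) = -2.10%.
2011: real = 1332.5/1.042 = 1278.79; growth vs 2010 (1160.16) = 10.23%.
2012: real = 1434.3/1.123 = 1277.20; growth vs 2011 (1278.79) = -0.12%.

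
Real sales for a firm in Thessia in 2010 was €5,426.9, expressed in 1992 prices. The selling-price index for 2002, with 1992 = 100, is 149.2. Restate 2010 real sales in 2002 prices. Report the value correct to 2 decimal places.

€8,096.93

Real sales in 2002 prices = Real sales in 1992 prices × (P_2002/P_1992) = 5426.9 × 1.492 = 8096.93.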